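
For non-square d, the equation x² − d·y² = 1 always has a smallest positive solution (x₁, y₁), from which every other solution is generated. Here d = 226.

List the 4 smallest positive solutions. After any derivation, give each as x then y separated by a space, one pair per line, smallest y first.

451 30
406801 27060
366934051 24408090
330974107201 22016070120

[15; 30] for √226; ℓ=1 ⇒ convergent index 1
i=0: a=15 ⇒ p=15, q=1
i=1: a=30 ⇒ p=451, q=30
fundamental: x₁=451, y₁=30  (since 203401 − 226·900 = 1)
n=2: (451,30)∘(451,30) = (451·451+226·30·30, 451·30+30·451) = (406801,27060)
n=3: (406801,27060)∘(451,30) = (451·406801+226·30·27060, 451·27060+30·406801) = (366934051,24408090)
n=4: (366934051,24408090)∘(451,30) = (451·366934051+226·30·24408090, 451·24408090+30·366934051) = (330974107201,22016070120)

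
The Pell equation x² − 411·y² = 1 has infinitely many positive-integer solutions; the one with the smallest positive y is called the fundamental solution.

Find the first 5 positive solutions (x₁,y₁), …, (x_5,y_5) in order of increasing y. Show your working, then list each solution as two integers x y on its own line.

[20; 3,1,1,1,19,1,1,1,3,40] for √411; ℓ=10 ⇒ convergent index 9
step 0: (20, 1)  from 20·(1,0) + (0,1)
step 1: (61, 3)  from 3·(20,1) + (1,0)
step 2: (81, 4)  from 1·(61,3) + (20,1)
…
step 5: (4379, 216)  from 19·(223,11) + (142,7)
step 6: (4602, 227)  from 1·(4379,216) + (223,11)
step 7: (8981, 443)  from 1·(4602,227) + (4379,216)
step 8: (13583, 670)  from 1·(8981,443) + (4602,227)
step 9: (49730, 2453)  from 3·(13583,670) + (8981,443)
→ (49730, 2453).  Check: 49730²=2473072900, 411·2453²=2473072899, difference 1.
n=2: (49730,2453)∘(49730,2453) = (49730·49730+411·2453·2453, 49730·2453+2453·49730) = (4946145799,243975380)
n=3: (4946145799,243975380)∘(49730,2453) = (49730·4946145799+411·2453·243975380, 49730·243975380+2453·4946145799) = (491943661118810,24265791292347)
n=4: (491943661118810,24265791292347)∘(49730,2453) = (49730·491943661118810+411·2453·24265791292347, 49730·24265791292347+2453·491943661118810) = (48928716529930696801,2413475601692857240)
n=5: (48928716529930696801,2413475601692857240)∘(49730,2453) = (49730·48928716529930696801+411·2453·2413475601692857240, 49730·2413475601692857240+2453·48928716529930696801) = (4866450145574963442708650,240044283320105789798053)

49730 2453
4946145799 243975380
491943661118810 24265791292347
48928716529930696801 2413475601692857240
4866450145574963442708650 240044283320105789798053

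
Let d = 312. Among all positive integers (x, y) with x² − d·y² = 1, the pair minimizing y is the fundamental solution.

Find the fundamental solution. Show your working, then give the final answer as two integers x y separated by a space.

53 3

d=312: √d = [17; 1,1,1,34] (ℓ=4, even), read p_3/q_3
i=0: a=17 ⇒ p=17, q=1
i=1: a=1 ⇒ p=18, q=1
i=2: a=1 ⇒ p=35, q=2
i=3: a=1 ⇒ p=53, q=3
→ (53, 3).  Check: 53²=2809, 312·3²=2808, difference 1.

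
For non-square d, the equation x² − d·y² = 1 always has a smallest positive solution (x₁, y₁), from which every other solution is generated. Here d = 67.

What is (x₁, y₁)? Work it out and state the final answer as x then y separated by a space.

48842 5967

[8; 5,2,1,1,7,1,1,2,5,16] for √67; ℓ=10 ⇒ convergent index 9
step 0: (8, 1)  from 8·(1,0) + (0,1)
…
step 2: (90, 11)  from 2·(41,5) + (8,1)
step 3: (131, 16)  from 1·(90,11) + (41,5)
step 4: (221, 27)  from 1·(131,16) + (90,11)
…
step 6: (1899, 232)  from 1·(1678,205) + (221,27)
…
step 8: (9053, 1106)  from 2·(3577,437) + (1899,232)
step 9: (48842, 5967)  from 5·(9053,1106) + (3577,437)
→ (48842, 5967).  Check: 48842²=2385540964, 67·5967²=2385540963, difference 1.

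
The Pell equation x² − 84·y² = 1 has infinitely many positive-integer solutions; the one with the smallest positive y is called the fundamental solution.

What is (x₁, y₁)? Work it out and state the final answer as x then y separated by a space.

55 6

d=84: √d = [9; 6,18] (ℓ=2, even), read p_1/q_1
k=0  a_k=9  p_k/q_k = 9/1
k=1  a_k=6  p_k/q_k = 55/6
→ (55, 6).  Check: 55²=3025, 84·6²=3024, difference 1.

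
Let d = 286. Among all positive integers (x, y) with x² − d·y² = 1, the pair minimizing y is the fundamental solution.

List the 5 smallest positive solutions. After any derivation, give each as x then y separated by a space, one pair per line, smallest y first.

√286 = [16; 1,10,3,3,2,3,3,10,1,32, …], period ℓ=10 (even) → k=9
step 0: (16, 1)  from 16·(1,0) + (0,1)
step 1: (17, 1)  from 1·(16,1) + (1,0)
step 2: (186, 11)  from 10·(17,1) + (16,1)
step 3: (575, 34)  from 3·(186,11) + (17,1)
step 4: (1911, 113)  from 3·(575,34) + (186,11)
step 5: (4397, 260)  from 2·(1911,113) + (575,34)
step 6: (15102, 893)  from 3·(4397,260) + (1911,113)
step 7: (49703, 2939)  from 3·(15102,893) + (4397,260)
step 8: (512132, 30283)  from 10·(49703,2939) + (15102,893)
step 9: (561835, 33222)  from 1·(512132,30283) + (49703,2939)
(x₁, y₁) = (561835, 33222);  561835² − 286·33222² = 1 ✓
(561835+33222√286)^2 = 631317134449 + 37330564740√286
(561835+33222√286)^3 = 709392124465745995 + 41947235681362578√286
(561835+33222√286)^4 = 797122648497793485067201 + 47134850318039357456520√286
(561835+33222√286)^5 = 895702806436806213240996001675 + 52964017256829337557486465822√286

561835 33222
631317134449 37330564740
709392124465745995 41947235681362578
797122648497793485067201 47134850318039357456520
895702806436806213240996001675 52964017256829337557486465822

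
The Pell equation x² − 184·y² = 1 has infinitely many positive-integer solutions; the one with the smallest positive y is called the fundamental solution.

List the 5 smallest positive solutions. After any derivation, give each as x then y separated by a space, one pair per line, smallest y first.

24335 1794
1184384449 87313980
57643991108495 4249571404806
2805533046066067201 206826640184594040
136545293294391499564175 10066252573534620521994

[13; 1,1,3,2,1,2,1,2,3,1,1,26] for √184; ℓ=12 ⇒ convergent index 11
i=0: a=13 ⇒ p=13, q=1
…
i=2: a=1 ⇒ p=27, q=2
…
i=6: a=2 ⇒ p=841, q=62
i=7: a=1 ⇒ p=1153, q=85
…
i=10: a=1 ⇒ p=13741, q=1013
i=11: a=1 ⇒ p=24335, q=1794
(x₁, y₁) = (24335, 1794);  24335² − 184·1794² = 1 ✓
k=2:  x_2 = 24335·24335+184·1794·1794 = 1184384449,  y_2 = 24335·1794+1794·24335 = 87313980
k=3:  x_3 = 24335·1184384449+184·1794·87313980 = 57643991108495,  y_3 = 24335·87313980+1794·1184384449 = 4249571404806
k=4:  x_4 = 24335·57643991108495+184·1794·4249571404806 = 2805533046066067201,  y_4 = 24335·4249571404806+1794·57643991108495 = 206826640184594040
k=5:  x_5 = 24335·2805533046066067201+184·1794·206826640184594040 = 136545293294391499564175,  y_5 = 24335·206826640184594040+1794·2805533046066067201 = 10066252573534620521994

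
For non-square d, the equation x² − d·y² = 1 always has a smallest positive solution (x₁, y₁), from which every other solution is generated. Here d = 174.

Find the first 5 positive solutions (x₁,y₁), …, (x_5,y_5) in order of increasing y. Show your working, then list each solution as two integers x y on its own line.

1451 110
4210801 319220
12219743051 926376330
35461690123201 2688343790440
102909812517786251 7801572753480550

√174 = [13; 5,4,5,26, …], period ℓ=4 (even) → k=3
step 0: (13, 1)  from 13·(1,0) + (0,1)
step 1: (66, 5)  from 5·(13,1) + (1,0)
step 2: (277, 21)  from 4·(66,5) + (13,1)
step 3: (1451, 110)  from 5·(277,21) + (66,5)
(x₁, y₁) = (1451, 110);  1451² − 174·110² = 1 ✓
k=2:  x_2 = 1451·1451+174·110·110 = 4210801,  y_2 = 1451·110+110·1451 = 319220
k=3:  x_3 = 1451·4210801+174·110·319220 = 12219743051,  y_3 = 1451·319220+110·4210801 = 926376330
k=4:  x_4 = 1451·12219743051+174·110·926376330 = 35461690123201,  y_4 = 1451·926376330+110·12219743051 = 2688343790440
k=5:  x_5 = 1451·35461690123201+174·110·2688343790440 = 102909812517786251,  y_5 = 1451·2688343790440+110·35461690123201 = 7801572753480550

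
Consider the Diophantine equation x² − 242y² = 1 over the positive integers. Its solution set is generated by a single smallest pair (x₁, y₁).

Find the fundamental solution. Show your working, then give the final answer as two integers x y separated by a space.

19601 1260

√242 → a₀=15, period (1,1,3,1,14,1,3,1,1,30); ℓ=10 even so k=9
i=0: a=15 ⇒ p=15, q=1
…
i=5: a=14 ⇒ p=2069, q=133
…
i=7: a=3 ⇒ p=8696, q=559
i=8: a=1 ⇒ p=10905, q=701
i=9: a=1 ⇒ p=19601, q=1260
fundamental: x₁=19601, y₁=1260  (since 384199201 − 242·1587600 = 1)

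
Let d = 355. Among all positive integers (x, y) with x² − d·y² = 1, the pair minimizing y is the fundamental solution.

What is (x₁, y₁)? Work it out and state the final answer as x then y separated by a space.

d=355: √d = [18; 1,5,3,3,1,6,1,3,3,5,1,36] (ℓ=12, even), read p_11/q_11
k=0  a_k=18  p_k/q_k = 18/1
k=1  a_k=1  p_k/q_k = 19/1
k=2  a_k=5  p_k/q_k = 113/6
k=3  a_k=3  p_k/q_k = 358/19
…
k=5  a_k=1  p_k/q_k = 1545/82
…
k=7  a_k=1  p_k/q_k = 12002/637
…
k=10  a_k=5  p_k/q_k = 803418/42641
k=11  a_k=1  p_k/q_k = 954809/50676
(x₁, y₁) = (954809, 50676);  954809² − 355·50676² = 1 ✓

954809 50676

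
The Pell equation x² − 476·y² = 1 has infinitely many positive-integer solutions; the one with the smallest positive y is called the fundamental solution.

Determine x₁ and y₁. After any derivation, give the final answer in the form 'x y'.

28799 1320

√476 = [21; 1,4,2,10,2,4,1,42, …], period ℓ=8 (even) → k=7
i=0: a=21 ⇒ p=21, q=1
i=1: a=1 ⇒ p=22, q=1
…
i=4: a=10 ⇒ p=2509, q=115
…
i=6: a=4 ⇒ p=23541, q=1079
i=7: a=1 ⇒ p=28799, q=1320
(x₁, y₁) = (28799, 1320);  28799² − 476·1320² = 1 ✓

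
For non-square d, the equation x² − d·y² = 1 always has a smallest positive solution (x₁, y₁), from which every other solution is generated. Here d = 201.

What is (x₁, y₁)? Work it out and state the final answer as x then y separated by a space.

[14; 5,1,1,1,2,…,1,5,28] for √201; ℓ=14 ⇒ convergent index 13
a_0=14:  p_0=14·1+0=14,  q_0=14·0+1=1
a_1=5:  p_1=5·14+1=71,  q_1=5·1+0=5
a_2=1:  p_2=1·71+14=85,  q_2=1·5+1=6
…
a_6=1:  p_6=1·638+241=879,  q_6=1·45+17=62
…
a_8=1:  p_8=1·7670+879=8549,  q_8=1·541+62=603
…
a_10=1:  p_10=1·24768+8549=33317,  q_10=1·1747+603=2350
a_11=1:  p_11=1·33317+24768=58085,  q_11=1·2350+1747=4097
a_12=1:  p_12=1·58085+33317=91402,  q_12=1·4097+2350=6447
a_13=5:  p_13=5·91402+58085=515095,  q_13=5·6447+4097=36332
→ (515095, 36332).  Check: 515095²=265322859025, 201·36332²=265322859024, difference 1.

515095 36332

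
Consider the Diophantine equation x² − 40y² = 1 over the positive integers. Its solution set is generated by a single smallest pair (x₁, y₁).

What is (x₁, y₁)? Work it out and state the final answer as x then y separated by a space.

[6; 3,12] for √40; ℓ=2 ⇒ convergent index 1
step 0: (6, 1)  from 6·(1,0) + (0,1)
step 1: (19, 3)  from 3·(6,1) + (1,0)
(x₁, y₁) = (19, 3);  19² − 40·3² = 1 ✓

19 3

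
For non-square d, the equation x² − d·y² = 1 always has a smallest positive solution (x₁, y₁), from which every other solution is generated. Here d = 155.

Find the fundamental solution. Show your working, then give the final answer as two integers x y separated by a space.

249 20

√155 = [12; 2,4,2,24, …], period ℓ=4 (even) → k=3
i=0: a=12 ⇒ p=12, q=1
i=1: a=2 ⇒ p=25, q=2
i=2: a=4 ⇒ p=112, q=9
i=3: a=2 ⇒ p=249, q=20
(x₁, y₁) = (249, 20);  249² − 155·20² = 1 ✓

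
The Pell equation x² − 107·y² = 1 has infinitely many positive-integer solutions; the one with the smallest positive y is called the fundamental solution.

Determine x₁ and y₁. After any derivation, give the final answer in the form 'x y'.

962 93

√107 = [10; 2,1,9,1,2,20, …], period ℓ=6 (even) → k=5
step 0: (10, 1)  from 10·(1,0) + (0,1)
…
step 2: (31, 3)  from 1·(21,2) + (10,1)
…
step 4: (331, 32)  from 1·(300,29) + (31,3)
step 5: (962, 93)  from 2·(331,32) + (300,29)
fundamental: x₁=962, y₁=93  (since 925444 − 107·8649 = 1)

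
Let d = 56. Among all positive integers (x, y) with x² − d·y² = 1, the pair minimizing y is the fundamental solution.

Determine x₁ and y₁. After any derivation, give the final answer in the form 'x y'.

15 2

d=56: √d = [7; 2,14] (ℓ=2, even), read p_1/q_1
step 0: (7, 1)  from 7·(1,0) + (0,1)
step 1: (15, 2)  from 2·(7,1) + (1,0)
→ (15, 2).  Check: 15²=225, 56·2²=224, difference 1.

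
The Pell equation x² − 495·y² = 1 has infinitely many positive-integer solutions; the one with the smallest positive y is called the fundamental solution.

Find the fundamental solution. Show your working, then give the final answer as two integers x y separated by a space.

89 4

√495 = [22; 4,44, …], period ℓ=2 (even) → k=1
i=0: a=22 ⇒ p=22, q=1
i=1: a=4 ⇒ p=89, q=4
(x₁, y₁) = (89, 4);  89² − 495·4² = 1 ✓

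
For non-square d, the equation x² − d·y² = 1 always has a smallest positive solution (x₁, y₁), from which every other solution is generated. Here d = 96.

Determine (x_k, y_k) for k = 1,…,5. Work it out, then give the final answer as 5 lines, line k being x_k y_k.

√96 = [9; 1,3,1,18, …], period ℓ=4 (even) → k=3
a_0=9:  p_0=9·1+0=9,  q_0=9·0+1=1
…
a_2=3:  p_2=3·10+9=39,  q_2=3·1+1=4
a_3=1:  p_3=1·39+10=49,  q_3=1·4+1=5
fundamental: x₁=49, y₁=5  (since 2401 − 96·25 = 1)
(x_2, y_2) = (49·49 + 96·5·5, 49·5 + 5·49) = (4801, 490)
(x_3, y_3) = (49·4801 + 96·5·490, 49·490 + 5·4801) = (470449, 48015)
(x_4, y_4) = (49·470449 + 96·5·48015, 49·48015 + 5·470449) = (46099201, 4704980)
(x_5, y_5) = (49·46099201 + 96·5·4704980, 49·4704980 + 5·46099201) = (4517251249, 461040025)

49 5
4801 490
470449 48015
46099201 4704980
4517251249 461040025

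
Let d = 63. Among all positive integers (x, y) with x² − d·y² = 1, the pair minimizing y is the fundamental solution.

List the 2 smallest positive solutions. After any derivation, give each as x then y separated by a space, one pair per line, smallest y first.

8 1
127 16

d=63: √d = [7; 1,14] (ℓ=2, even), read p_1/q_1
step 0: (7, 1)  from 7·(1,0) + (0,1)
step 1: (8, 1)  from 1·(7,1) + (1,0)
fundamental: x₁=8, y₁=1  (since 64 − 63·1 = 1)
n=2: (8,1)∘(8,1) = (8·8+63·1·1, 8·1+1·8) = (127,16)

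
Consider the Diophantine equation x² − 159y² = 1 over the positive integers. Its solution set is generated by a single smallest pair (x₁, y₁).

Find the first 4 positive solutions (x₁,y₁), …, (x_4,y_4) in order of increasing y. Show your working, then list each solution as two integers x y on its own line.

[12; 1,1,1,1,3,1,1,1,1,24] for √159; ℓ=10 ⇒ convergent index 9
i=0: a=12 ⇒ p=12, q=1
…
i=3: a=1 ⇒ p=38, q=3
i=4: a=1 ⇒ p=63, q=5
…
i=6: a=1 ⇒ p=290, q=23
…
i=8: a=1 ⇒ p=807, q=64
i=9: a=1 ⇒ p=1324, q=105
(x₁, y₁) = (1324, 105);  1324² − 159·105² = 1 ✓
n=2: (1324,105)∘(1324,105) = (1324·1324+159·105·105, 1324·105+105·1324) = (3505951,278040)
n=3: (3505951,278040)∘(1324,105) = (1324·3505951+159·105·278040, 1324·278040+105·3505951) = (9283756924,736249815)
n=4: (9283756924,736249815)∘(1324,105) = (1324·9283756924+159·105·736249815, 1324·736249815+105·9283756924) = (24583384828801,1949589232080)

1324 105
3505951 278040
9283756924 736249815
24583384828801 1949589232080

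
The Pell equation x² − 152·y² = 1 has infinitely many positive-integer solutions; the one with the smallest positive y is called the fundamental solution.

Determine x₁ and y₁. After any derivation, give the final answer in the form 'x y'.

37 3

√152 → a₀=12, period (3,24); ℓ=2 even so k=1
i=0: a=12 ⇒ p=12, q=1
i=1: a=3 ⇒ p=37, q=3
fundamental: x₁=37, y₁=3  (since 1369 − 152·9 = 1)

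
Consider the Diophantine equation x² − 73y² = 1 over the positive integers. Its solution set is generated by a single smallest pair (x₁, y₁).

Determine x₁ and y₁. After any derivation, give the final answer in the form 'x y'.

√73 = [8; 1,1,5,5,1,1,16, …], period ℓ=7 (odd) → k=13
k=0  a_k=8  p_k/q_k = 8/1
k=1  a_k=1  p_k/q_k = 9/1
k=2  a_k=1  p_k/q_k = 17/2
…
k=4  a_k=5  p_k/q_k = 487/57
k=5  a_k=1  p_k/q_k = 581/68
k=6  a_k=1  p_k/q_k = 1068/125
…
k=11  a_k=5  p_k/q_k = 1040241/121751
k=12  a_k=1  p_k/q_k = 1241008/145249
k=13  a_k=1  p_k/q_k = 2281249/267000
→ (2281249, 267000).  Check: 2281249²=5204097000001, 73·267000²=5204097000000, difference 1.

2281249 267000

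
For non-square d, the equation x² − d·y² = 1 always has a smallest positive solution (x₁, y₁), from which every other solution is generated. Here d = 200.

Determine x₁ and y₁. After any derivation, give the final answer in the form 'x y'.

d=200: √d = [14; 7,28] (ℓ=2, even), read p_1/q_1
k=0  a_k=14  p_k/q_k = 14/1
k=1  a_k=7  p_k/q_k = 99/7
fundamental: x₁=99, y₁=7  (since 9801 − 200·49 = 1)

99 7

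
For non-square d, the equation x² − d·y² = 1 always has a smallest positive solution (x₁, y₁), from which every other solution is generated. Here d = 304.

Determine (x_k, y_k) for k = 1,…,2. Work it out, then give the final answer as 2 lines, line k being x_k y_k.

57799 3315
6681448801 383207370

√304 = [17; 2,3,2,1,1,1,1,1,2,3,2,34, …], period ℓ=12 (even) → k=11
i=0: a=17 ⇒ p=17, q=1
i=1: a=2 ⇒ p=35, q=2
i=2: a=3 ⇒ p=122, q=7
…
i=4: a=1 ⇒ p=401, q=23
…
i=6: a=1 ⇒ p=1081, q=62
…
i=9: a=2 ⇒ p=7445, q=427
i=10: a=3 ⇒ p=25177, q=1444
i=11: a=2 ⇒ p=57799, q=3315
→ (57799, 3315).  Check: 57799²=3340724401, 304·3315²=3340724400, difference 1.
n=2: (57799,3315)∘(57799,3315) = (57799·57799+304·3315·3315, 57799·3315+3315·57799) = (6681448801,383207370)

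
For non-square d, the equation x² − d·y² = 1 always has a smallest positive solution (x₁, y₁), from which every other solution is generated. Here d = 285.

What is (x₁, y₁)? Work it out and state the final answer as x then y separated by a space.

√285 = [16; 1,7,2,7,1,32, …], period ℓ=6 (even) → k=5
a_0=16:  p_0=16·1+0=16,  q_0=16·0+1=1
a_1=1:  p_1=1·16+1=17,  q_1=1·1+0=1
a_2=7:  p_2=7·17+16=135,  q_2=7·1+1=8
a_3=2:  p_3=2·135+17=287,  q_3=2·8+1=17
a_4=7:  p_4=7·287+135=2144,  q_4=7·17+8=127
a_5=1:  p_5=1·2144+287=2431,  q_5=1·127+17=144
(x₁, y₁) = (2431, 144);  2431² − 285·144² = 1 ✓

2431 144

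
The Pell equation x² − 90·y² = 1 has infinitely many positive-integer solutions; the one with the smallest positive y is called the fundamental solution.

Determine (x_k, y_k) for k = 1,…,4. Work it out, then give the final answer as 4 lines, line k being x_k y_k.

19 2
721 76
27379 2886
1039681 109592

√90 → a₀=9, period (2,18); ℓ=2 even so k=1
a_0=9:  p_0=9·1+0=9,  q_0=9·0+1=1
a_1=2:  p_1=2·9+1=19,  q_1=2·1+0=2
(x₁, y₁) = (19, 2);  19² − 90·2² = 1 ✓
(19+2√90)^2 = 721 + 76√90
(19+2√90)^3 = 27379 + 2886√90
(19+2√90)^4 = 1039681 + 109592√90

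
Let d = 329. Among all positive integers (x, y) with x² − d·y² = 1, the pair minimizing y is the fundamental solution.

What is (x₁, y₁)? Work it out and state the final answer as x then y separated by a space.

√329 = [18; 7,4,2,1,1,4,1,1,2,4,7,36, …], period ℓ=12 (even) → k=11
a_0=18:  p_0=18·1+0=18,  q_0=18·0+1=1
a_1=7:  p_1=7·18+1=127,  q_1=7·1+0=7
a_2=4:  p_2=4·127+18=526,  q_2=4·7+1=29
a_3=2:  p_3=2·526+127=1179,  q_3=2·29+7=65
…
a_5=1:  p_5=1·1705+1179=2884,  q_5=1·94+65=159
a_6=4:  p_6=4·2884+1705=13241,  q_6=4·159+94=730
a_7=1:  p_7=1·13241+2884=16125,  q_7=1·730+159=889
a_8=1:  p_8=1·16125+13241=29366,  q_8=1·889+730=1619
a_9=2:  p_9=2·29366+16125=74857,  q_9=2·1619+889=4127
a_10=4:  p_10=4·74857+29366=328794,  q_10=4·4127+1619=18127
a_11=7:  p_11=7·328794+74857=2376415,  q_11=7·18127+4127=131016
→ (2376415, 131016).  Check: 2376415²=5647348252225, 329·131016²=5647348252224, difference 1.

2376415 131016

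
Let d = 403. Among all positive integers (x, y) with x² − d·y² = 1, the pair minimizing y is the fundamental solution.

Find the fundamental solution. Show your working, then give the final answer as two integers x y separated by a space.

√403 = [20; 13,2,1,3,1,3,1,2,13,40, …], period ℓ=10 (even) → k=9
k=0  a_k=20  p_k/q_k = 20/1
…
k=2  a_k=2  p_k/q_k = 542/27
…
k=5  a_k=1  p_k/q_k = 3754/187
…
k=7  a_k=1  p_k/q_k = 17967/895
k=8  a_k=2  p_k/q_k = 50147/2498
k=9  a_k=13  p_k/q_k = 669878/33369
→ (669878, 33369).  Check: 669878²=448736534884, 403·33369²=448736534883, difference 1.

669878 33369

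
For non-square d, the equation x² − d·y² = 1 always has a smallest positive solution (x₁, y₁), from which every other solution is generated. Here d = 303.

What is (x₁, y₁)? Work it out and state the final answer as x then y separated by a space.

[17; 2,2,5,2,2,34] for √303; ℓ=6 ⇒ convergent index 5
step 0: (17, 1)  from 17·(1,0) + (0,1)
…
step 2: (87, 5)  from 2·(35,2) + (17,1)
…
step 4: (1027, 59)  from 2·(470,27) + (87,5)
step 5: (2524, 145)  from 2·(1027,59) + (470,27)
fundamental: x₁=2524, y₁=145  (since 6370576 − 303·21025 = 1)

2524 145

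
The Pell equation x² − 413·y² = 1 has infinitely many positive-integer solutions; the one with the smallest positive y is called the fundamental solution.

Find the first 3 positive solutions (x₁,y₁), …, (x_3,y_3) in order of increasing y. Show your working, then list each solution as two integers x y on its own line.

√413 = [20; 3,9,1,4,1,9,3,40, …], period ℓ=8 (even) → k=7
step 0: (20, 1)  from 20·(1,0) + (0,1)
…
step 4: (3089, 152)  from 4·(630,31) + (569,28)
step 5: (3719, 183)  from 1·(3089,152) + (630,31)
step 6: (36560, 1799)  from 9·(3719,183) + (3089,152)
step 7: (113399, 5580)  from 3·(36560,1799) + (3719,183)
→ (113399, 5580).  Check: 113399²=12859333201, 413·5580²=12859333200, difference 1.
(113399+5580√413)^2 = 25718666401 + 1265532840√413
(113399+5580√413)^3 = 5832942102300599 + 287020317040740√413

113399 5580
25718666401 1265532840
5832942102300599 287020317040740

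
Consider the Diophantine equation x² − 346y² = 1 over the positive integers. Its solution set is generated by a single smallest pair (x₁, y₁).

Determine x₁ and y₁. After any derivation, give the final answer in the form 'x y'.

17299 930

d=346: √d = [18; 1,1,1,1,36] (ℓ=5, odd), read p_9/q_9
a_0=18:  p_0=18·1+0=18,  q_0=18·0+1=1
a_1=1:  p_1=1·18+1=19,  q_1=1·1+0=1
a_2=1:  p_2=1·19+18=37,  q_2=1·1+1=2
a_3=1:  p_3=1·37+19=56,  q_3=1·2+1=3
…
a_5=36:  p_5=36·93+56=3404,  q_5=36·5+3=183
a_6=1:  p_6=1·3404+93=3497,  q_6=1·183+5=188
a_7=1:  p_7=1·3497+3404=6901,  q_7=1·188+183=371
a_8=1:  p_8=1·6901+3497=10398,  q_8=1·371+188=559
a_9=1:  p_9=1·10398+6901=17299,  q_9=1·559+371=930
fundamental: x₁=17299, y₁=930  (since 299255401 − 346·864900 = 1)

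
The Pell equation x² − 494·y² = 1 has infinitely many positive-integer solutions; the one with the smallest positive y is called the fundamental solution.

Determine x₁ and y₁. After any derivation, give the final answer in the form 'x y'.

73035 3286

√494 → a₀=22, period (4,2,2,1,2,1,2,2,4,44); ℓ=10 even so k=9
a_0=22:  p_0=22·1+0=22,  q_0=22·0+1=1
a_1=4:  p_1=4·22+1=89,  q_1=4·1+0=4
…
a_3=2:  p_3=2·200+89=489,  q_3=2·9+4=22
a_4=1:  p_4=1·489+200=689,  q_4=1·22+9=31
…
a_6=1:  p_6=1·1867+689=2556,  q_6=1·84+31=115
…
a_8=2:  p_8=2·6979+2556=16514,  q_8=2·314+115=743
a_9=4:  p_9=4·16514+6979=73035,  q_9=4·743+314=3286
(x₁, y₁) = (73035, 3286);  73035² − 494·3286² = 1 ✓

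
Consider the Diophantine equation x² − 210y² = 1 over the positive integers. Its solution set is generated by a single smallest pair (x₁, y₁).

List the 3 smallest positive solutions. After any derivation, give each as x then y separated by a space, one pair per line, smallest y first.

29 2
1681 116
97469 6726

d=210: √d = [14; 2,28] (ℓ=2, even), read p_1/q_1
i=0: a=14 ⇒ p=14, q=1
i=1: a=2 ⇒ p=29, q=2
fundamental: x₁=29, y₁=2  (since 841 − 210·4 = 1)
(29+2√210)^2 = 1681 + 116√210
(29+2√210)^3 = 97469 + 6726√210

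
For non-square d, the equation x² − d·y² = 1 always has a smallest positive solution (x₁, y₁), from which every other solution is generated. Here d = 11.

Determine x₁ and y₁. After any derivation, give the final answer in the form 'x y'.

10 3

d=11: √d = [3; 3,6] (ℓ=2, even), read p_1/q_1
a_0=3:  p_0=3·1+0=3,  q_0=3·0+1=1
a_1=3:  p_1=3·3+1=10,  q_1=3·1+0=3
fundamental: x₁=10, y₁=3  (since 100 − 11·9 = 1)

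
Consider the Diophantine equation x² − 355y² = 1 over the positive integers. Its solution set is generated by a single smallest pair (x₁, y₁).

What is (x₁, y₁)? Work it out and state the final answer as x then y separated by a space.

954809 50676

[18; 1,5,3,3,1,6,1,3,3,5,1,36] for √355; ℓ=12 ⇒ convergent index 11
i=0: a=18 ⇒ p=18, q=1
…
i=2: a=5 ⇒ p=113, q=6
i=3: a=3 ⇒ p=358, q=19
i=4: a=3 ⇒ p=1187, q=63
i=5: a=1 ⇒ p=1545, q=82
i=6: a=6 ⇒ p=10457, q=555
i=7: a=1 ⇒ p=12002, q=637
…
i=10: a=5 ⇒ p=803418, q=42641
i=11: a=1 ⇒ p=954809, q=50676
→ (954809, 50676).  Check: 954809²=911660226481, 355·50676²=911660226480, difference 1.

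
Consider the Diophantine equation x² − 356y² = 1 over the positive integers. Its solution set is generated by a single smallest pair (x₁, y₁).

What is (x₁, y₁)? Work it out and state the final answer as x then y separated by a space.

√356 = [18; 1,6,1,1,2,…,6,1,36, …], period ℓ=14 (even) → k=13
k=0  a_k=18  p_k/q_k = 18/1
…
k=2  a_k=6  p_k/q_k = 132/7
k=3  a_k=1  p_k/q_k = 151/8
…
k=6  a_k=1  p_k/q_k = 1000/53
…
k=12  a_k=6  p_k/q_k = 433982/23001
k=13  a_k=1  p_k/q_k = 500001/26500
fundamental: x₁=500001, y₁=26500  (since 250001000001 − 356·702250000 = 1)

500001 26500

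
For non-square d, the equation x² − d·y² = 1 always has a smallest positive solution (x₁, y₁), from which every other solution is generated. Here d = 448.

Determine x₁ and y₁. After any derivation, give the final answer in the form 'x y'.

√448 → a₀=21, period (6,42); ℓ=2 even so k=1
a_0=21:  p_0=21·1+0=21,  q_0=21·0+1=1
a_1=6:  p_1=6·21+1=127,  q_1=6·1+0=6
fundamental: x₁=127, y₁=6  (since 16129 − 448·36 = 1)

127 6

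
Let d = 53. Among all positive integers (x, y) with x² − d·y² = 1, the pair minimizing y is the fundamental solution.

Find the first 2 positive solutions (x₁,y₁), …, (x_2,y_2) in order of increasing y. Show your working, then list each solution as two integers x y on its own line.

√53 = [7; 3,1,1,3,14, …], period ℓ=5 (odd) → k=9
step 0: (7, 1)  from 7·(1,0) + (0,1)
step 1: (22, 3)  from 3·(7,1) + (1,0)
step 2: (29, 4)  from 1·(22,3) + (7,1)
…
step 4: (182, 25)  from 3·(51,7) + (29,4)
step 5: (2599, 357)  from 14·(182,25) + (51,7)
step 6: (7979, 1096)  from 3·(2599,357) + (182,25)
…
step 8: (18557, 2549)  from 1·(10578,1453) + (7979,1096)
step 9: (66249, 9100)  from 3·(18557,2549) + (10578,1453)
fundamental: x₁=66249, y₁=9100  (since 4388930001 − 53·82810000 = 1)
(66249+9100√53)^2 = 8777860001 + 1205731800√53

66249 9100
8777860001 1205731800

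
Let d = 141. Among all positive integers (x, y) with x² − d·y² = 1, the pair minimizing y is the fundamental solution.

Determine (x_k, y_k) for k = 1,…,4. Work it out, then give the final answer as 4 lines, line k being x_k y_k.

95 8
18049 1520
3429215 288792
651532801 54868960

√141 → a₀=11, period (1,6,1,22); ℓ=4 even so k=3
a_0=11:  p_0=11·1+0=11,  q_0=11·0+1=1
…
a_2=6:  p_2=6·12+11=83,  q_2=6·1+1=7
a_3=1:  p_3=1·83+12=95,  q_3=1·7+1=8
→ (95, 8).  Check: 95²=9025, 141·8²=9024, difference 1.
n=2: (95,8)∘(95,8) = (95·95+141·8·8, 95·8+8·95) = (18049,1520)
n=3: (18049,1520)∘(95,8) = (95·18049+141·8·1520, 95·1520+8·18049) = (3429215,288792)
n=4: (3429215,288792)∘(95,8) = (95·3429215+141·8·288792, 95·288792+8·3429215) = (651532801,54868960)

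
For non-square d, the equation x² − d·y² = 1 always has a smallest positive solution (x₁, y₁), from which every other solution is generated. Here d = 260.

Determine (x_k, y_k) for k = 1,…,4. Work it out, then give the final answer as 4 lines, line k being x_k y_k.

129 8
33281 2064
8586369 532504
2215249921 137383968

[16; 8,32] for √260; ℓ=2 ⇒ convergent index 1
step 0: (16, 1)  from 16·(1,0) + (0,1)
step 1: (129, 8)  from 8·(16,1) + (1,0)
fundamental: x₁=129, y₁=8  (since 16641 − 260·64 = 1)
n=2: (129,8)∘(129,8) = (129·129+260·8·8, 129·8+8·129) = (33281,2064)
n=3: (33281,2064)∘(129,8) = (129·33281+260·8·2064, 129·2064+8·33281) = (8586369,532504)
n=4: (8586369,532504)∘(129,8) = (129·8586369+260·8·532504, 129·532504+8·8586369) = (2215249921,137383968)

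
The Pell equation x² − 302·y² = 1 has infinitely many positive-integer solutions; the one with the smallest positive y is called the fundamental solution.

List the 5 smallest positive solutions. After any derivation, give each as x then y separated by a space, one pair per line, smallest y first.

√302 = [17; 2,1,1,1,4,…,1,2,34, …], period ℓ=16 (even) → k=15
step 0: (17, 1)  from 17·(1,0) + (0,1)
step 1: (35, 2)  from 2·(17,1) + (1,0)
…
step 3: (87, 5)  from 1·(52,3) + (35,2)
step 4: (139, 8)  from 1·(87,5) + (52,3)
…
step 6: (1425, 82)  from 2·(643,37) + (139,8)
step 7: (2068, 119)  from 1·(1425,82) + (643,37)
…
step 11: (467281, 26889)  from 4·(107675,6196) + (36581,2105)
…
step 14: (1617193, 93059)  from 1·(1042237,59974) + (574956,33085)
step 15: (4276623, 246092)  from 2·(1617193,93059) + (1042237,59974)
(x₁, y₁) = (4276623, 246092);  4276623² − 302·246092² = 1 ✓
(x_2, y_2) = (4276623·4276623 + 302·246092·246092, 4276623·246092 + 246092·4276623) = (36579008568257, 2104885414632)
(x_3, y_3) = (4276623·36579008568257 + 302·246092·2104885414632, 4276623·2104885414632 + 246092·36579008568257) = (312869258720405635599, 18003602753159249380)
(x_4, y_4) = (4276623·312869258720405635599 + 302·246092·18003602753159249380, 4276623·18003602753159249380 + 246092·312869258720405635599) = (2676047735673238042056036097, 153989243234046232237072848)
(x_5, y_5) = (4276623·2676047735673238042056036097 + 302·246092·153989243234046232237072848, 4276623·153989243234046232237072848 + 246092·2676047735673238042056036097) = (22888894590955867721004902116885263, 1317107878734614996094061229615228)

4276623 246092
36579008568257 2104885414632
312869258720405635599 18003602753159249380
2676047735673238042056036097 153989243234046232237072848
22888894590955867721004902116885263 1317107878734614996094061229615228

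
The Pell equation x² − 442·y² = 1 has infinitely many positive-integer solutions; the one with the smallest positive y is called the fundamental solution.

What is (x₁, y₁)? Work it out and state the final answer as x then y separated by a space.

d=442: √d = [21; 42] (ℓ=1, odd), read p_1/q_1
i=0: a=21 ⇒ p=21, q=1
i=1: a=42 ⇒ p=883, q=42
→ (883, 42).  Check: 883²=779689, 442·42²=779688, difference 1.

883 42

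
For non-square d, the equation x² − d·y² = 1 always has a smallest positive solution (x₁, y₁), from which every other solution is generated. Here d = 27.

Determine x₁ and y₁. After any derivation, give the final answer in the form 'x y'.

√27 → a₀=5, period (5,10); ℓ=2 even so k=1
i=0: a=5 ⇒ p=5, q=1
i=1: a=5 ⇒ p=26, q=5
fundamental: x₁=26, y₁=5  (since 676 − 27·25 = 1)

26 5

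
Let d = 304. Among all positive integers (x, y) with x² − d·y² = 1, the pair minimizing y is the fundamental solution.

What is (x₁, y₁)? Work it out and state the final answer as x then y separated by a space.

√304 = [17; 2,3,2,1,1,1,1,1,2,3,2,34, …], period ℓ=12 (even) → k=11
step 0: (17, 1)  from 17·(1,0) + (0,1)
step 1: (35, 2)  from 2·(17,1) + (1,0)
…
step 3: (279, 16)  from 2·(122,7) + (35,2)
…
step 5: (680, 39)  from 1·(401,23) + (279,16)
step 6: (1081, 62)  from 1·(680,39) + (401,23)
step 7: (1761, 101)  from 1·(1081,62) + (680,39)
step 8: (2842, 163)  from 1·(1761,101) + (1081,62)
…
step 10: (25177, 1444)  from 3·(7445,427) + (2842,163)
step 11: (57799, 3315)  from 2·(25177,1444) + (7445,427)
(x₁, y₁) = (57799, 3315);  57799² − 304·3315² = 1 ✓

57799 3315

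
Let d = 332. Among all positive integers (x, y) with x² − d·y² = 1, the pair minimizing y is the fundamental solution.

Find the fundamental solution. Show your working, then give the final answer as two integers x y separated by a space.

13447 738

d=332: √d = [18; 4,1,1,8,1,1,4,36] (ℓ=8, even), read p_7/q_7
a_0=18:  p_0=18·1+0=18,  q_0=18·0+1=1
…
a_2=1:  p_2=1·73+18=91,  q_2=1·4+1=5
…
a_4=8:  p_4=8·164+91=1403,  q_4=8·9+5=77
a_5=1:  p_5=1·1403+164=1567,  q_5=1·77+9=86
a_6=1:  p_6=1·1567+1403=2970,  q_6=1·86+77=163
a_7=4:  p_7=4·2970+1567=13447,  q_7=4·163+86=738
(x₁, y₁) = (13447, 738);  13447² − 332·738² = 1 ✓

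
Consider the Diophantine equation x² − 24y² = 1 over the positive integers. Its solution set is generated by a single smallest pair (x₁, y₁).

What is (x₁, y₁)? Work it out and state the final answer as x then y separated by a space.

5 1

[4; 1,8] for √24; ℓ=2 ⇒ convergent index 1
a_0=4:  p_0=4·1+0=4,  q_0=4·0+1=1
a_1=1:  p_1=1·4+1=5,  q_1=1·1+0=1
→ (5, 1).  Check: 5²=25, 24·1²=24, difference 1.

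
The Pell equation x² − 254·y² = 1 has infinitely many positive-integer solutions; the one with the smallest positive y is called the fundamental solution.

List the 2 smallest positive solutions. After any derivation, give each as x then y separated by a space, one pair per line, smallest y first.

255 16
130049 8160

[15; 1,14,1,30] for √254; ℓ=4 ⇒ convergent index 3
step 0: (15, 1)  from 15·(1,0) + (0,1)
step 1: (16, 1)  from 1·(15,1) + (1,0)
step 2: (239, 15)  from 14·(16,1) + (15,1)
step 3: (255, 16)  from 1·(239,15) + (16,1)
fundamental: x₁=255, y₁=16  (since 65025 − 254·256 = 1)
(x_2, y_2) = (255·255 + 254·16·16, 255·16 + 16·255) = (130049, 8160)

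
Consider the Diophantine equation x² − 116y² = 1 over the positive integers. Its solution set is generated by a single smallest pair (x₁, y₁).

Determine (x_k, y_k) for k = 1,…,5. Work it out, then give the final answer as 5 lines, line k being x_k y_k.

d=116: √d = [10; 1,3,2,1,4,1,2,3,1,20] (ℓ=10, even), read p_9/q_9
step 0: (10, 1)  from 10·(1,0) + (0,1)
…
step 5: (657, 61)  from 4·(140,13) + (97,9)
…
step 7: (2251, 209)  from 2·(797,74) + (657,61)
step 8: (7550, 701)  from 3·(2251,209) + (797,74)
step 9: (9801, 910)  from 1·(7550,701) + (2251,209)
→ (9801, 910).  Check: 9801²=96059601, 116·910²=96059600, difference 1.
k=2:  x_2 = 9801·9801+116·910·910 = 192119201,  y_2 = 9801·910+910·9801 = 17837820
k=3:  x_3 = 9801·192119201+116·910·17837820 = 3765920568201,  y_3 = 9801·17837820+910·192119201 = 349656946730
k=4:  x_4 = 9801·3765920568201+116·910·349656946730 = 73819574785756801,  y_4 = 9801·349656946730+910·3765920568201 = 6853975451963640
k=5:  x_5 = 9801·73819574785756801+116·910·6853975451963640 = 1447011301184484245001,  y_5 = 9801·6853975451963640+910·73819574785756801 = 134351626459734324550

9801 910
192119201 17837820
3765920568201 349656946730
73819574785756801 6853975451963640
1447011301184484245001 134351626459734324550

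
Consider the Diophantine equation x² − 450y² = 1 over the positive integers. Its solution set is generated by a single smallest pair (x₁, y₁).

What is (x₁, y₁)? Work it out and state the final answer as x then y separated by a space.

19601 924

√450 → a₀=21, period (4,1,2,4,2,1,4,42); ℓ=8 even so k=7
a_0=21:  p_0=21·1+0=21,  q_0=21·0+1=1
a_1=4:  p_1=4·21+1=85,  q_1=4·1+0=4
a_2=1:  p_2=1·85+21=106,  q_2=1·4+1=5
a_3=2:  p_3=2·106+85=297,  q_3=2·5+4=14
a_4=4:  p_4=4·297+106=1294,  q_4=4·14+5=61
a_5=2:  p_5=2·1294+297=2885,  q_5=2·61+14=136
a_6=1:  p_6=1·2885+1294=4179,  q_6=1·136+61=197
a_7=4:  p_7=4·4179+2885=19601,  q_7=4·197+136=924
fundamental: x₁=19601, y₁=924  (since 384199201 − 450·853776 = 1)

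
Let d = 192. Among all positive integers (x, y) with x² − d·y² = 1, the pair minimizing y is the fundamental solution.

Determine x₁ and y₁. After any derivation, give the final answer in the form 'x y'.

97 7

√192 → a₀=13, period (1,5,1,26); ℓ=4 even so k=3
a_0=13:  p_0=13·1+0=13,  q_0=13·0+1=1
a_1=1:  p_1=1·13+1=14,  q_1=1·1+0=1
a_2=5:  p_2=5·14+13=83,  q_2=5·1+1=6
a_3=1:  p_3=1·83+14=97,  q_3=1·6+1=7
fundamental: x₁=97, y₁=7  (since 9409 − 192·49 = 1)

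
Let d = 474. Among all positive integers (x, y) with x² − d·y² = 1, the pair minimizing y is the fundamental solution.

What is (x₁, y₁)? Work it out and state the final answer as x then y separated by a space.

d=474: √d = [21; 1,3,2,1,1,…,3,1,42] (ℓ=14, even), read p_13/q_13
step 0: (21, 1)  from 21·(1,0) + (0,1)
step 1: (22, 1)  from 1·(21,1) + (1,0)
step 2: (87, 4)  from 3·(22,1) + (21,1)
…
step 5: (479, 22)  from 1·(283,13) + (196,9)
step 6: (762, 35)  from 1·(479,22) + (283,13)
…
step 9: (10864, 499)  from 1·(5813,267) + (5051,232)
…
step 11: (44218, 2031)  from 2·(16677,766) + (10864,499)
step 12: (149331, 6859)  from 3·(44218,2031) + (16677,766)
step 13: (193549, 8890)  from 1·(149331,6859) + (44218,2031)
fundamental: x₁=193549, y₁=8890  (since 37461215401 − 474·79032100 = 1)

193549 8890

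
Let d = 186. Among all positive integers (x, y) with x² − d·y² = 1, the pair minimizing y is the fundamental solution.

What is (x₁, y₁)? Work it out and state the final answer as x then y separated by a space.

7501 550

d=186: √d = [13; 1,1,1,3,4,3,1,1,1,26] (ℓ=10, even), read p_9/q_9
step 0: (13, 1)  from 13·(1,0) + (0,1)
…
step 4: (150, 11)  from 3·(41,3) + (27,2)
step 5: (641, 47)  from 4·(150,11) + (41,3)
step 6: (2073, 152)  from 3·(641,47) + (150,11)
step 7: (2714, 199)  from 1·(2073,152) + (641,47)
step 8: (4787, 351)  from 1·(2714,199) + (2073,152)
step 9: (7501, 550)  from 1·(4787,351) + (2714,199)
→ (7501, 550).  Check: 7501²=56265001, 186·550²=56265000, difference 1.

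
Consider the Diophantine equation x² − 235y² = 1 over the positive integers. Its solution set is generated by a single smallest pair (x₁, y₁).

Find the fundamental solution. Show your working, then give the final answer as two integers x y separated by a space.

46 3

√235 → a₀=15, period (3,30); ℓ=2 even so k=1
k=0  a_k=15  p_k/q_k = 15/1
k=1  a_k=3  p_k/q_k = 46/3
(x₁, y₁) = (46, 3);  46² − 235·3² = 1 ✓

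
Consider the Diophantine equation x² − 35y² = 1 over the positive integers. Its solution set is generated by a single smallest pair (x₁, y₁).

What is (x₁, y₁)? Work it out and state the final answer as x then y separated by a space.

√35 = [5; 1,10, …], period ℓ=2 (even) → k=1
a_0=5:  p_0=5·1+0=5,  q_0=5·0+1=1
a_1=1:  p_1=1·5+1=6,  q_1=1·1+0=1
→ (6, 1).  Check: 6²=36, 35·1²=35, difference 1.

6 1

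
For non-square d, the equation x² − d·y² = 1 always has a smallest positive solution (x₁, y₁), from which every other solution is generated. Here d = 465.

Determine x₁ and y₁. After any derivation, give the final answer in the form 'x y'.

[21; 1,1,3,2,2,2,3,1,1,42] for √465; ℓ=10 ⇒ convergent index 9
i=0: a=21 ⇒ p=21, q=1
…
i=2: a=1 ⇒ p=43, q=2
…
i=5: a=2 ⇒ p=841, q=39
i=6: a=2 ⇒ p=2027, q=94
…
i=8: a=1 ⇒ p=8949, q=415
i=9: a=1 ⇒ p=15871, q=736
→ (15871, 736).  Check: 15871²=251888641, 465·736²=251888640, difference 1.

15871 736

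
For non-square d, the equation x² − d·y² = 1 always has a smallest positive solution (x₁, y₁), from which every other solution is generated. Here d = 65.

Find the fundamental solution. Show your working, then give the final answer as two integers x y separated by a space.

129 16

√65 → a₀=8, period (16); ℓ=1 odd so k=1
step 0: (8, 1)  from 8·(1,0) + (0,1)
step 1: (129, 16)  from 16·(8,1) + (1,0)
fundamental: x₁=129, y₁=16  (since 16641 − 65·256 = 1)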